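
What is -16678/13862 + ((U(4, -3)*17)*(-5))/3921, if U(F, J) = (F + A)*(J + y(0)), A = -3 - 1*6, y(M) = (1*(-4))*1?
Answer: -53316944/27176451 ≈ -1.9619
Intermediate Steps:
y(M) = -4 (y(M) = -4*1 = -4)
A = -9 (A = -3 - 6 = -9)
U(F, J) = (-9 + F)*(-4 + J) (U(F, J) = (F - 9)*(J - 4) = (-9 + F)*(-4 + J))
-16678/13862 + ((U(4, -3)*17)*(-5))/3921 = -16678/13862 + (((36 - 9*(-3) - 4*4 + 4*(-3))*17)*(-5))/3921 = -16678*1/13862 + (((36 + 27 - 16 - 12)*17)*(-5))*(1/3921) = -8339/6931 + ((35*17)*(-5))*(1/3921) = -8339/6931 + (595*(-5))*(1/3921) = -8339/6931 - 2975*1/3921 = -8339/6931 - 2975/3921 = -53316944/27176451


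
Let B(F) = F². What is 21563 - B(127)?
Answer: 5434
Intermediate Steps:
21563 - B(127) = 21563 - 1*127² = 21563 - 1*16129 = 21563 - 16129 = 5434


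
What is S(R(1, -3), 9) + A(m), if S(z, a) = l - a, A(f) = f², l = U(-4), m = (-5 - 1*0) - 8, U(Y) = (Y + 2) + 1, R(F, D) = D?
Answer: 159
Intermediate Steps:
U(Y) = 3 + Y (U(Y) = (2 + Y) + 1 = 3 + Y)
m = -13 (m = (-5 + 0) - 8 = -5 - 8 = -13)
l = -1 (l = 3 - 4 = -1)
S(z, a) = -1 - a
S(R(1, -3), 9) + A(m) = (-1 - 1*9) + (-13)² = (-1 - 9) + 169 = -10 + 169 = 159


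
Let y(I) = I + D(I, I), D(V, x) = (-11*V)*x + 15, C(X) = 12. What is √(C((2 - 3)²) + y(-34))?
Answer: I*√12723 ≈ 112.8*I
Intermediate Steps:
D(V, x) = 15 - 11*V*x (D(V, x) = -11*V*x + 15 = 15 - 11*V*x)
y(I) = 15 + I - 11*I² (y(I) = I + (15 - 11*I*I) = I + (15 - 11*I²) = 15 + I - 11*I²)
√(C((2 - 3)²) + y(-34)) = √(12 + (15 - 34 - 11*(-34)²)) = √(12 + (15 - 34 - 11*1156)) = √(12 + (15 - 34 - 12716)) = √(12 - 12735) = √(-12723) = I*√12723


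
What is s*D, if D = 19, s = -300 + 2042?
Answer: 33098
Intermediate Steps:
s = 1742
s*D = 1742*19 = 33098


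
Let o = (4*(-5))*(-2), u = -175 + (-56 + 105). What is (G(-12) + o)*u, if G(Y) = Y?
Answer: -3528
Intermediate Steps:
u = -126 (u = -175 + 49 = -126)
o = 40 (o = -20*(-2) = 40)
(G(-12) + o)*u = (-12 + 40)*(-126) = 28*(-126) = -3528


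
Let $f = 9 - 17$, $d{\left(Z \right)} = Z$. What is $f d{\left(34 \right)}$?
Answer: $-272$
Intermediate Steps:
$f = -8$ ($f = 9 - 17 = -8$)
$f d{\left(34 \right)} = \left(-8\right) 34 = -272$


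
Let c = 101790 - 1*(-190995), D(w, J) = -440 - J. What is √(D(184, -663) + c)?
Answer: 4*√18313 ≈ 541.30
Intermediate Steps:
c = 292785 (c = 101790 + 190995 = 292785)
√(D(184, -663) + c) = √((-440 - 1*(-663)) + 292785) = √((-440 + 663) + 292785) = √(223 + 292785) = √293008 = 4*√18313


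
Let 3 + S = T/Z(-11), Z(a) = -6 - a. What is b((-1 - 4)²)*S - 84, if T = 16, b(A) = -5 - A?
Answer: -90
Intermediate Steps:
S = ⅕ (S = -3 + 16/(-6 - 1*(-11)) = -3 + 16/(-6 + 11) = -3 + 16/5 = ⅕ ≈ 0.20000)
b((-1 - 4)²)*S - 84 = (-5 - (-1 - 4)²)*(⅕) - 84 = (-5 - 1*(-5)²)*(⅕) - 84 = (-5 - 1*25)*(⅕) - 84 = (-5 - 25)*(⅕) - 84 = -30*⅕ - 84 = -6 - 84 = -90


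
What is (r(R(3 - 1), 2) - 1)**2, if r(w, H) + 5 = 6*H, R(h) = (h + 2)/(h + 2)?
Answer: 36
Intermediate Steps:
R(h) = 1 (R(h) = (2 + h)/(2 + h) = 1)
r(w, H) = -5 + 6*H
(r(R(3 - 1), 2) - 1)**2 = ((-5 + 6*2) - 1)**2 = ((-5 + 12) - 1)**2 = (7 - 1)**2 = 6**2 = 36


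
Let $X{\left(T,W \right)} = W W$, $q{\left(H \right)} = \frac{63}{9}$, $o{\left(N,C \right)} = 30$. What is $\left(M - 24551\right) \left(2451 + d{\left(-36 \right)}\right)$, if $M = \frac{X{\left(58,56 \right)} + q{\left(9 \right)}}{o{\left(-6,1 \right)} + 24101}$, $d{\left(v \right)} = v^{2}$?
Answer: $- \frac{2219861581386}{24131} \approx -9.1992 \cdot 10^{7}$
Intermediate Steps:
$q{\left(H \right)} = 7$ ($q{\left(H \right)} = 63 \cdot \frac{1}{9} = 7$)
$X{\left(T,W \right)} = W^{2}$
$M = \frac{3143}{24131}$ ($M = \frac{56^{2} + 7}{30 + 24101} = \frac{3136 + 7}{24131} = 3143 \cdot \frac{1}{24131} = \frac{3143}{24131} \approx 0.13025$)
$\left(M - 24551\right) \left(2451 + d{\left(-36 \right)}\right) = \left(\frac{3143}{24131} - 24551\right) \left(2451 + \left(-36\right)^{2}\right) = - \frac{592437038 \left(2451 + 1296\right)}{24131} = \left(- \frac{592437038}{24131}\right) 3747 = - \frac{2219861581386}{24131}$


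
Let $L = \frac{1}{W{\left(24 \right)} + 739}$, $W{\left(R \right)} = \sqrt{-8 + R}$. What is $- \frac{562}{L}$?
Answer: $-417566$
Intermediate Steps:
$L = \frac{1}{743}$ ($L = \frac{1}{\sqrt{-8 + 24} + 739} = \frac{1}{\sqrt{16} + 739} = \frac{1}{4 + 739} = \frac{1}{743} \approx 0.0013459$)
$- \frac{562}{L} = - 562 \frac{1}{\frac{1}{743}} = \left(-562\right) 743 = -417566$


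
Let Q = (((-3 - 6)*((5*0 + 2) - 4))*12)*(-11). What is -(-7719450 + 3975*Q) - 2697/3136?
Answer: 53826458103/3136 ≈ 1.7164e+7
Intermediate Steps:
Q = -2376 (Q = (-9*((0 + 2) - 4)*12)*(-11) = (-9*(2 - 4)*12)*(-11) = (-9*(-2)*12)*(-11) = (18*12)*(-11) = 216*(-11) = -2376)
-(-7719450 + 3975*Q) - 2697/3136 = -3975/(1/(-1942 - 2376)) - 2697/3136 = -3975/(1/(-4318)) - 2697*1/3136 = -3975/(-1/4318) - 2697/3136 = -3975*(-4318) - 2697/3136 = 17164050 - 2697/3136 = 53826458103/3136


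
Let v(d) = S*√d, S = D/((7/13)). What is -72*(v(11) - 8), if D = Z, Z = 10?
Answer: 576 - 9360*√11/7 ≈ -3858.8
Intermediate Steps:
D = 10
S = 130/7 (S = 10/((7/13)) = 10/((7*(1/13))) = 10/(7/13) = 10*(13/7) = 130/7 ≈ 18.571)
v(d) = 130*√d/7
-72*(v(11) - 8) = -72*(130*√11/7 - 8) = -72*(-8 + 130*√11/7) = 576 - 9360*√11/7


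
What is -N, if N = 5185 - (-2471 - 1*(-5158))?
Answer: -2498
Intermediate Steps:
N = 2498 (N = 5185 - (-2471 + 5158) = 5185 - 1*2687 = 5185 - 2687 = 2498)
-N = -1*2498 = -2498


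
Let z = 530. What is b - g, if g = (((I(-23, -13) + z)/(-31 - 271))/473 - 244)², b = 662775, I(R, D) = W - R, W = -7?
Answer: 3077260374392750/5101244929 ≈ 6.0324e+5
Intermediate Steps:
I(R, D) = -7 - R
g = 303717233425225/5101244929 (g = ((((-7 - 1*(-23)) + 530)/(-31 - 271))/473 - 244)² = ((((-7 + 23) + 530)/(-302))*(1/473) - 244)² = (((16 + 530)*(-1/302))*(1/473) - 244)² = ((546*(-1/302))*(1/473) - 244)² = (-273/151*1/473 - 244)² = (-273/71423 - 244)² = (-17427485/71423)² = 303717233425225/5101244929 ≈ 59538.)
b - g = 662775 - 1*303717233425225/5101244929 = 662775 - 303717233425225/5101244929 = 3077260374392750/5101244929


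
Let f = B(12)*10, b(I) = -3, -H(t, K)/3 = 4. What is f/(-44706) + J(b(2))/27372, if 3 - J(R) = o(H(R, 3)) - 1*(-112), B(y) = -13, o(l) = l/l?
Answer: -113275/101974386 ≈ -0.0011108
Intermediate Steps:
H(t, K) = -12 (H(t, K) = -3*4 = -12)
o(l) = 1
f = -130 (f = -13*10 = -130)
J(R) = -110 (J(R) = 3 - (1 - 1*(-112)) = 3 - (1 + 112) = 3 - 1*113 = 3 - 113 = -110)
f/(-44706) + J(b(2))/27372 = -130/(-44706) - 110/27372 = -130*(-1/44706) - 110*1/27372 = 65/22353 - 55/13686 = -113275/101974386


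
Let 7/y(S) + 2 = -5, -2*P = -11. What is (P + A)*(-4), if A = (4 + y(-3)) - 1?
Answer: -30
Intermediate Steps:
P = 11/2 (P = -½*(-11) = 11/2 ≈ 5.5000)
y(S) = -1 (y(S) = 7/(-2 - 5) = 7/(-7) = 7*(-⅐) = -1)
A = 2 (A = (4 - 1) - 1 = 3 - 1 = 2)
(P + A)*(-4) = (11/2 + 2)*(-4) = (15/2)*(-4) = -30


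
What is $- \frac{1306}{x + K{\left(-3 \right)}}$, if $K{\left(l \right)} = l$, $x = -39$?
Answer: $\frac{653}{21} \approx 31.095$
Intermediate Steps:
$- \frac{1306}{x + K{\left(-3 \right)}} = - \frac{1306}{-39 - 3} = - \frac{1306}{-42} = \left(-1306\right) \left(- \frac{1}{42}\right) = \frac{653}{21}$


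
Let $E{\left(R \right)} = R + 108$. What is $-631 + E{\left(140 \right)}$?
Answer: $-383$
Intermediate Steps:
$E{\left(R \right)} = 108 + R$
$-631 + E{\left(140 \right)} = -631 + \left(108 + 140\right) = -631 + 248 = -383$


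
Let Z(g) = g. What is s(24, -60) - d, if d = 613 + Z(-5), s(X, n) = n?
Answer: -668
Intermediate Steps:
d = 608 (d = 613 - 5 = 608)
s(24, -60) - d = -60 - 1*608 = -60 - 608 = -668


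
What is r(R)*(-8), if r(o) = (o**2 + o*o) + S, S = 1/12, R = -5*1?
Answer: -1202/3 ≈ -400.67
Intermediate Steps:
R = -5
S = 1/12 ≈ 0.083333
r(o) = 1/12 + 2*o**2 (r(o) = (o**2 + o*o) + 1/12 = (o**2 + o**2) + 1/12 = 2*o**2 + 1/12 = 1/12 + 2*o**2)
r(R)*(-8) = (1/12 + 2*(-5)**2)*(-8) = (1/12 + 2*25)*(-8) = (1/12 + 50)*(-8) = (601/12)*(-8) = -1202/3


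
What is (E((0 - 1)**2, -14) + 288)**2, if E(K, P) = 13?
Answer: 90601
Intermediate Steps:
(E((0 - 1)**2, -14) + 288)**2 = (13 + 288)**2 = 301**2 = 90601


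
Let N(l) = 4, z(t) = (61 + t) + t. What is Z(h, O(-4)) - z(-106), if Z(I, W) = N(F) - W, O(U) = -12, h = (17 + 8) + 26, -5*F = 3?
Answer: 167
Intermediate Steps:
F = -⅗ (F = -⅕*3 = -⅗ ≈ -0.60000)
z(t) = 61 + 2*t
h = 51 (h = 25 + 26 = 51)
Z(I, W) = 4 - W
Z(h, O(-4)) - z(-106) = (4 - 1*(-12)) - (61 + 2*(-106)) = (4 + 12) - (61 - 212) = 16 - 1*(-151) = 16 + 151 = 167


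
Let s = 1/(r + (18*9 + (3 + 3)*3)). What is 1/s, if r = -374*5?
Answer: -1690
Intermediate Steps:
r = -1870
s = -1/1690 (s = 1/(-1870 + (18*9 + (3 + 3)*3)) = 1/(-1870 + (162 + 6*3)) = 1/(-1870 + (162 + 18)) = 1/(-1870 + 180) = 1/(-1690) = -1/1690 ≈ -0.00059172)
1/s = 1/(-1/1690) = -1690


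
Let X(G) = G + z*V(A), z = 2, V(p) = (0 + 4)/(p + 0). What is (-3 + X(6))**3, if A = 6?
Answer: 2197/27 ≈ 81.370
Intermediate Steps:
V(p) = 4/p
X(G) = 4/3 + G (X(G) = G + 2*(4/6) = G + 2*(4*(1/6)) = G + 2*(2/3) = G + 4/3 = 4/3 + G)
(-3 + X(6))**3 = (-3 + (4/3 + 6))**3 = (-3 + 22/3)**3 = (13/3)**3 = 2197/27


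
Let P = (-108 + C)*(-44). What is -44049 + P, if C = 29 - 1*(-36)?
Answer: -42157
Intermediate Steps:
C = 65 (C = 29 + 36 = 65)
P = 1892 (P = (-108 + 65)*(-44) = -43*(-44) = 1892)
-44049 + P = -44049 + 1892 = -42157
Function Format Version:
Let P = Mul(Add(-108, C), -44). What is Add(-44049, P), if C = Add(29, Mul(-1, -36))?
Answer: -42157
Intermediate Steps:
C = 65 (C = Add(29, 36) = 65)
P = 1892 (P = Mul(Add(-108, 65), -44) = Mul(-43, -44) = 1892)
Add(-44049, P) = Add(-44049, 1892) = -42157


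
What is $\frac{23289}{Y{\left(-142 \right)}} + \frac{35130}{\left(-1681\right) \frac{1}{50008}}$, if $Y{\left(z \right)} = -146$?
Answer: $- \frac{256529180649}{245426} \approx -1.0452 \cdot 10^{6}$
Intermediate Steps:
$\frac{23289}{Y{\left(-142 \right)}} + \frac{35130}{\left(-1681\right) \frac{1}{50008}} = \frac{23289}{-146} + \frac{35130}{\left(-1681\right) \frac{1}{50008}} = 23289 \left(- \frac{1}{146}\right) + \frac{35130}{\left(-1681\right) \frac{1}{50008}} = - \frac{23289}{146} + \frac{35130}{- \frac{1681}{50008}} = - \frac{23289}{146} + 35130 \left(- \frac{50008}{1681}\right) = - \frac{23289}{146} - \frac{1756781040}{1681} = - \frac{256529180649}{245426}$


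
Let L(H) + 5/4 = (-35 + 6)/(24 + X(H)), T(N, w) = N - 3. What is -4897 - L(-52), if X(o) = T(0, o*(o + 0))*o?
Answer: -440603/90 ≈ -4895.6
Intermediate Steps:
T(N, w) = -3 + N
X(o) = -3*o (X(o) = (-3 + 0)*o = -3*o)
L(H) = -5/4 - 29/(24 - 3*H) (L(H) = -5/4 + (-35 + 6)/(24 - 3*H) = -5/4 - 29/(24 - 3*H))
-4897 - L(-52) = -4897 - (-236 + 15*(-52))/(12*(8 - 1*(-52))) = -4897 - (-236 - 780)/(12*(8 + 52)) = -4897 - (-1016)/(12*60) = -4897 - 1*(-127/90) = -4897 + 127/90 = -440603/90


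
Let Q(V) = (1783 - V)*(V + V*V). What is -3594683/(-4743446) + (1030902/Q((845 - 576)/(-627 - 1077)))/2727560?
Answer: 1434477765119782378909289/1896888708813518931792050 ≈ 0.75623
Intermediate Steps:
Q(V) = (1783 - V)*(V + V²)
-3594683/(-4743446) + (1030902/Q((845 - 576)/(-627 - 1077)))/2727560 = -3594683/(-4743446) + (1030902/((((845 - 576)/(-627 - 1077))*(1783 - ((845 - 576)/(-627 - 1077))² + 1782*((845 - 576)/(-627 - 1077))))))/2727560 = -3594683*(-1/4743446) + (1030902/(((269/(-1704))*(1783 - (269/(-1704))² + 1782*(269/(-1704))))))*(1/2727560) = 3594683/4743446 + (1030902/(((269*(-1/1704))*(1783 - (269*(-1/1704))² + 1782*(269*(-1/1704))))))*(1/2727560) = 3594683/4743446 + (1030902/((-269*(1783 - (-269/1704)² + 1782*(-269/1704))/1704)))*(1/2727560) = 3594683/4743446 + (1030902/((-269*(1783 - 1*72361/2903616 - 79893/284)/1704)))*(1/2727560) = 3594683/4743446 + (1030902/((-269*(1783 - 72361/2903616 - 79893/284)/1704)))*(1/2727560) = 3594683/4743446 + (1030902/((-269/1704*4360248935/2903616)))*(1/2727560) = 3594683/4743446 + (1030902/(-1172906963515/4947761664))*(1/2727560) = 3594683/4743446 + (1030902*(-4947761664/1172906963515))*(1/2727560) = 3594683/4743446 - 5100657394940928/1172906963515*1/2727560 = 3594683/4743446 - 637582174367616/399896764675621675 = 1434477765119782378909289/1896888708813518931792050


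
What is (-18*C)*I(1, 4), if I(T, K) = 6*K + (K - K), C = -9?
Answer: 3888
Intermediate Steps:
I(T, K) = 6*K (I(T, K) = 6*K + 0 = 6*K)
(-18*C)*I(1, 4) = (-18*(-9))*(6*4) = 162*24 = 3888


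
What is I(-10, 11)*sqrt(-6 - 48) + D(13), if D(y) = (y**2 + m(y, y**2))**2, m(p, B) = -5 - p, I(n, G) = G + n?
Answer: 22801 + 3*I*sqrt(6) ≈ 22801.0 + 7.3485*I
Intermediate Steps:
D(y) = (-5 + y**2 - y)**2 (D(y) = (y**2 + (-5 - y))**2 = (-5 + y**2 - y)**2)
I(-10, 11)*sqrt(-6 - 48) + D(13) = (11 - 10)*sqrt(-6 - 48) + (5 + 13 - 1*13**2)**2 = 1*sqrt(-54) + (5 + 13 - 1*169)**2 = 1*(3*I*sqrt(6)) + (5 + 13 - 169)**2 = 3*I*sqrt(6) + (-151)**2 = 3*I*sqrt(6) + 22801 = 22801 + 3*I*sqrt(6)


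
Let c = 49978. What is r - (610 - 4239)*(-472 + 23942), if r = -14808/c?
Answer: 2128378843666/24989 ≈ 8.5173e+7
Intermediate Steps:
r = -7404/24989 (r = -14808/49978 = -14808*1/49978 = -7404/24989 ≈ -0.29629)
r - (610 - 4239)*(-472 + 23942) = -7404/24989 - (610 - 4239)*(-472 + 23942) = -7404/24989 - (-3629)*23470 = -7404/24989 - 1*(-85172630) = -7404/24989 + 85172630 = 2128378843666/24989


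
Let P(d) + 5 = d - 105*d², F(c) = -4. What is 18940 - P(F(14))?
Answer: 20629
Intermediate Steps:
P(d) = -5 + d - 105*d² (P(d) = -5 + (d - 105*d²) = -5 + d - 105*d²)
18940 - P(F(14)) = 18940 - (-5 - 4 - 105*(-4)²) = 18940 - (-5 - 4 - 105*16) = 18940 - (-5 - 4 - 1680) = 18940 - 1*(-1689) = 18940 + 1689 = 20629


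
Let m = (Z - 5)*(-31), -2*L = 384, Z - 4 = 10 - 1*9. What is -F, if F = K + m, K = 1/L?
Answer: 1/192 ≈ 0.0052083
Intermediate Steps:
Z = 5 (Z = 4 + (10 - 1*9) = 4 + (10 - 9) = 4 + 1 = 5)
L = -192 (L = -½*384 = -192)
K = -1/192 (K = 1/(-192) = -1/192 ≈ -0.0052083)
m = 0 (m = (5 - 5)*(-31) = 0*(-31) = 0)
F = -1/192 (F = -1/192 + 0 = -1/192 ≈ -0.0052083)
-F = -1*(-1/192) = 1/192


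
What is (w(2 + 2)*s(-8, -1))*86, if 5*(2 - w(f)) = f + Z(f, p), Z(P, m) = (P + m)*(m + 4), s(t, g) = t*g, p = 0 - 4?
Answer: 4128/5 ≈ 825.60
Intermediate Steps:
p = -4
s(t, g) = g*t
Z(P, m) = (4 + m)*(P + m) (Z(P, m) = (P + m)*(4 + m) = (4 + m)*(P + m))
w(f) = 2 - f/5 (w(f) = 2 - (f + ((-4)**2 + 4*f + 4*(-4) + f*(-4)))/5 = 2 - (f + (16 + 4*f - 16 - 4*f))/5 = 2 - (f + 0)/5 = 2 - f/5)
(w(2 + 2)*s(-8, -1))*86 = ((2 - (2 + 2)/5)*(-1*(-8)))*86 = ((2 - 1/5*4)*8)*86 = ((2 - 4/5)*8)*86 = ((6/5)*8)*86 = (48/5)*86 = 4128/5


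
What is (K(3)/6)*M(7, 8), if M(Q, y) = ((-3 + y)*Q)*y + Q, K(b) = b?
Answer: 287/2 ≈ 143.50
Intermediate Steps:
M(Q, y) = Q + Q*y*(-3 + y) (M(Q, y) = (Q*(-3 + y))*y + Q = Q*y*(-3 + y) + Q = Q + Q*y*(-3 + y))
(K(3)/6)*M(7, 8) = (3/6)*(7*(1 + 8**2 - 3*8)) = (3*(1/6))*(7*(1 + 64 - 24)) = (7*41)/2 = (1/2)*287 = 287/2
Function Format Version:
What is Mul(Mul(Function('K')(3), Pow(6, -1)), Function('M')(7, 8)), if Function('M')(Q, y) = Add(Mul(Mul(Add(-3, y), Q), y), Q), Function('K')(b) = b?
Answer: Rational(287, 2) ≈ 143.50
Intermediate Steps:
Function('M')(Q, y) = Add(Q, Mul(Q, y, Add(-3, y))) (Function('M')(Q, y) = Add(Mul(Mul(Q, Add(-3, y)), y), Q) = Add(Mul(Q, y, Add(-3, y)), Q) = Add(Q, Mul(Q, y, Add(-3, y))))
Mul(Mul(Function('K')(3), Pow(6, -1)), Function('M')(7, 8)) = Mul(Mul(3, Pow(6, -1)), Mul(7, Add(1, Pow(8, 2), Mul(-3, 8)))) = Mul(Mul(3, Rational(1, 6)), Mul(7, Add(1, 64, -24))) = Mul(Rational(1, 2), Mul(7, 41)) = Mul(Rational(1, 2), 287) = Rational(287, 2)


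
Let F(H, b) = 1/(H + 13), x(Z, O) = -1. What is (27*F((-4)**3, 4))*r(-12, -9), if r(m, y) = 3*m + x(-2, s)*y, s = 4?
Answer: 243/17 ≈ 14.294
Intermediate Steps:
r(m, y) = -y + 3*m (r(m, y) = 3*m - y = -y + 3*m)
F(H, b) = 1/(13 + H)
(27*F((-4)**3, 4))*r(-12, -9) = (27/(13 + (-4)**3))*(-1*(-9) + 3*(-12)) = (27/(13 - 64))*(9 - 36) = (27/(-51))*(-27) = (27*(-1/51))*(-27) = -9/17*(-27) = 243/17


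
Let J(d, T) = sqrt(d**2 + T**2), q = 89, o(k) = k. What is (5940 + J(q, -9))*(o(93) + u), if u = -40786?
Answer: -241716420 - 40693*sqrt(8002) ≈ -2.4536e+8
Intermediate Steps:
J(d, T) = sqrt(T**2 + d**2)
(5940 + J(q, -9))*(o(93) + u) = (5940 + sqrt((-9)**2 + 89**2))*(93 - 40786) = (5940 + sqrt(81 + 7921))*(-40693) = (5940 + sqrt(8002))*(-40693) = -241716420 - 40693*sqrt(8002)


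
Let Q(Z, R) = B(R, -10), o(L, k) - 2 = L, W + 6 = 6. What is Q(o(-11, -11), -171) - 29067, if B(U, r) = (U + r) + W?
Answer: -29248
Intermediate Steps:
W = 0 (W = -6 + 6 = 0)
B(U, r) = U + r (B(U, r) = (U + r) + 0 = U + r)
o(L, k) = 2 + L
Q(Z, R) = -10 + R (Q(Z, R) = R - 10 = -10 + R)
Q(o(-11, -11), -171) - 29067 = (-10 - 171) - 29067 = -181 - 29067 = -29248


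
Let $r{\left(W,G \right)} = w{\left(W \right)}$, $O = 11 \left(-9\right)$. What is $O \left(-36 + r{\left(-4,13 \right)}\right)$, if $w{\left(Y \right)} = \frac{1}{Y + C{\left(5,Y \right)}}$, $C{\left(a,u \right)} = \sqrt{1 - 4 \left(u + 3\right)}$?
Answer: $3600 + 9 \sqrt{5} \approx 3620.1$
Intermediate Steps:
$O = -99$
$C{\left(a,u \right)} = \sqrt{-11 - 4 u}$ ($C{\left(a,u \right)} = \sqrt{1 - 4 \left(3 + u\right)} = \sqrt{1 - \left(12 + 4 u\right)} = \sqrt{-11 - 4 u}$)
$w{\left(Y \right)} = \frac{1}{Y + \sqrt{-11 - 4 Y}}$
$r{\left(W,G \right)} = \frac{1}{W + \sqrt{-11 - 4 W}}$
$O \left(-36 + r{\left(-4,13 \right)}\right) = - 99 \left(-36 + \frac{1}{-4 + \sqrt{-11 - -16}}\right) = - 99 \left(-36 + \frac{1}{-4 + \sqrt{-11 + 16}}\right) = - 99 \left(-36 + \frac{1}{-4 + \sqrt{5}}\right) = 3564 - \frac{99}{-4 + \sqrt{5}}$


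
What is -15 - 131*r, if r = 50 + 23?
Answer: -9578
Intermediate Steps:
r = 73
-15 - 131*r = -15 - 131*73 = -15 - 9563 = -9578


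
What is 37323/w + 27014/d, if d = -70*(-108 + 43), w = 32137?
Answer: 814732/114775 ≈ 7.0985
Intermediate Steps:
d = 4550 (d = -70*(-65) = 4550)
37323/w + 27014/d = 37323/32137 + 27014/4550 = 37323*(1/32137) + 27014*(1/4550) = 37323/32137 + 1039/175 = 814732/114775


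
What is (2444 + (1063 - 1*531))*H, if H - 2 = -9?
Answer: -20832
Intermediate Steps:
H = -7 (H = 2 - 9 = -7)
(2444 + (1063 - 1*531))*H = (2444 + (1063 - 1*531))*(-7) = (2444 + (1063 - 531))*(-7) = (2444 + 532)*(-7) = 2976*(-7) = -20832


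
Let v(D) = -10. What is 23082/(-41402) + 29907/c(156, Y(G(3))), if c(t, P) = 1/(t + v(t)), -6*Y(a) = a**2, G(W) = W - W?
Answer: 90389290281/20701 ≈ 4.3664e+6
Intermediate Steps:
G(W) = 0
Y(a) = -a**2/6
c(t, P) = 1/(-10 + t) (c(t, P) = 1/(t - 10) = 1/(-10 + t))
23082/(-41402) + 29907/c(156, Y(G(3))) = 23082/(-41402) + 29907/(1/(-10 + 156)) = 23082*(-1/41402) + 29907/(1/146) = -11541/20701 + 29907/(1/146) = -11541/20701 + 29907*146 = -11541/20701 + 4366422 = 90389290281/20701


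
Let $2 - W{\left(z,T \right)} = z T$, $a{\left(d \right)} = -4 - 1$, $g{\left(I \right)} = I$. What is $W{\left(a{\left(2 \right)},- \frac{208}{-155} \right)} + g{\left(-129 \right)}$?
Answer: $- \frac{3729}{31} \approx -120.29$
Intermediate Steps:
$a{\left(d \right)} = -5$
$W{\left(z,T \right)} = 2 - T z$ ($W{\left(z,T \right)} = 2 - z T = 2 - T z$)
$W{\left(a{\left(2 \right)},- \frac{208}{-155} \right)} + g{\left(-129 \right)} = \left(2 - - \frac{208}{-155} \left(-5\right)\right) - 129 = \left(2 - \left(-208\right) \left(- \frac{1}{155}\right) \left(-5\right)\right) - 129 = \left(2 - \frac{208}{155} \left(-5\right)\right) - 129 = \left(2 + \frac{208}{31}\right) - 129 = \frac{270}{31} - 129 = - \frac{3729}{31}$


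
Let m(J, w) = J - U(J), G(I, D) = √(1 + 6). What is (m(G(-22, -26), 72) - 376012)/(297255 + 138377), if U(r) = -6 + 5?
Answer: -376011/435632 + √7/435632 ≈ -0.86313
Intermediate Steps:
U(r) = -1
G(I, D) = √7
m(J, w) = 1 + J (m(J, w) = J - 1*(-1) = J + 1 = 1 + J)
(m(G(-22, -26), 72) - 376012)/(297255 + 138377) = ((1 + √7) - 376012)/(297255 + 138377) = (-376011 + √7)/435632 = (-376011 + √7)*(1/435632) = -376011/435632 + √7/435632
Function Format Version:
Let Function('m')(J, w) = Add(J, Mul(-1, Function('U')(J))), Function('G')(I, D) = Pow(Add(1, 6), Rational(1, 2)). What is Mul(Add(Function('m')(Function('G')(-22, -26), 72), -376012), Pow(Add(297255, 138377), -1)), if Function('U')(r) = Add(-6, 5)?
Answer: Add(Rational(-376011, 435632), Mul(Rational(1, 435632), Pow(7, Rational(1, 2)))) ≈ -0.86313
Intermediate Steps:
Function('U')(r) = -1
Function('G')(I, D) = Pow(7, Rational(1, 2))
Function('m')(J, w) = Add(1, J) (Function('m')(J, w) = Add(J, Mul(-1, -1)) = Add(J, 1) = Add(1, J))
Mul(Add(Function('m')(Function('G')(-22, -26), 72), -376012), Pow(Add(297255, 138377), -1)) = Mul(Add(Add(1, Pow(7, Rational(1, 2))), -376012), Pow(Add(297255, 138377), -1)) = Mul(Add(-376011, Pow(7, Rational(1, 2))), Pow(435632, -1)) = Mul(Add(-376011, Pow(7, Rational(1, 2))), Rational(1, 435632)) = Add(Rational(-376011, 435632), Mul(Rational(1, 435632), Pow(7, Rational(1, 2))))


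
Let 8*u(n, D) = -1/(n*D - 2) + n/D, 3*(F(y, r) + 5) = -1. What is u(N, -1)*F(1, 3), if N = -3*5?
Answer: -388/39 ≈ -9.9487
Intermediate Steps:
N = -15
F(y, r) = -16/3 (F(y, r) = -5 + (⅓)*(-1) = -5 - ⅓ = -16/3)
u(n, D) = -1/(8*(-2 + D*n)) + n/(8*D) (u(n, D) = (-1/(n*D - 2) + n/D)/8 = (-1/(D*n - 2) + n/D)/8 = (-1/(-2 + D*n) + n/D)/8 = -1/(8*(-2 + D*n)) + n/(8*D))
u(N, -1)*F(1, 3) = ((⅛)*(-1*(-1) - 2*(-15) - 1*(-15)²)/(-1*(-2 - 1*(-15))))*(-16/3) = ((⅛)*(-1)*(1 + 30 - 1*225)/(-2 + 15))*(-16/3) = ((⅛)*(-1)*(1 + 30 - 225)/13)*(-16/3) = ((⅛)*(-1)*(1/13)*(-194))*(-16/3) = (97/52)*(-16/3) = -388/39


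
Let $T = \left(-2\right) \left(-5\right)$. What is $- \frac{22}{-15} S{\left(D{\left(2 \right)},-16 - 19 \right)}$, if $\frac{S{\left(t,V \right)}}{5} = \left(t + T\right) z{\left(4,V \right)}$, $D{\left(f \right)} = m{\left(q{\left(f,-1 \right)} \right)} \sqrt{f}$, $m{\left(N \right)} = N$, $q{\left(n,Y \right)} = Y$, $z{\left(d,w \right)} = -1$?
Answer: $- \frac{220}{3} + \frac{22 \sqrt{2}}{3} \approx -62.962$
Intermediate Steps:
$T = 10$
$D{\left(f \right)} = - \sqrt{f}$
$S{\left(t,V \right)} = -50 - 5 t$ ($S{\left(t,V \right)} = 5 \left(t + 10\right) \left(-1\right) = 5 \left(10 + t\right) \left(-1\right) = 5 \left(-10 - t\right) = -50 - 5 t$)
$- \frac{22}{-15} S{\left(D{\left(2 \right)},-16 - 19 \right)} = - \frac{22}{-15} \left(-50 - 5 \left(- \sqrt{2}\right)\right) = \left(-22\right) \left(- \frac{1}{15}\right) \left(-50 + 5 \sqrt{2}\right) = \frac{22 \left(-50 + 5 \sqrt{2}\right)}{15} = - \frac{220}{3} + \frac{22 \sqrt{2}}{3}$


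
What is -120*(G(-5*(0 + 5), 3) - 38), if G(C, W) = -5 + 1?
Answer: 5040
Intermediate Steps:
G(C, W) = -4
-120*(G(-5*(0 + 5), 3) - 38) = -120*(-4 - 38) = -120*(-42) = 5040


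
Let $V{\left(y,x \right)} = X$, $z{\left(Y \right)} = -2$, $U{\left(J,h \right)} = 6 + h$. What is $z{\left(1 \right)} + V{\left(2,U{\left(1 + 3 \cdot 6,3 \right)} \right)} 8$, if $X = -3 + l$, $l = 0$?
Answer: $-26$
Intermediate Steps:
$X = -3$ ($X = -3 + 0 = -3$)
$V{\left(y,x \right)} = -3$
$z{\left(1 \right)} + V{\left(2,U{\left(1 + 3 \cdot 6,3 \right)} \right)} 8 = -2 - 24 = -26$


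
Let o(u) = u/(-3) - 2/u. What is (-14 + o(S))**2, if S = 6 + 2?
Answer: 41209/144 ≈ 286.17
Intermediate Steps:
S = 8
o(u) = -2/u - u/3 (o(u) = u*(-1/3) - 2/u = -u/3 - 2/u = -2/u - u/3)
(-14 + o(S))**2 = (-14 + (-2/8 - 1/3*8))**2 = (-14 + (-2*1/8 - 8/3))**2 = (-14 + (-1/4 - 8/3))**2 = (-14 - 35/12)**2 = (-203/12)**2 = 41209/144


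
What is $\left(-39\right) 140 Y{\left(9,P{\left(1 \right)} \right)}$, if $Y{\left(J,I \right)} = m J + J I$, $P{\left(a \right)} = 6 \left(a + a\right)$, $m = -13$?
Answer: $49140$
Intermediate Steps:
$P{\left(a \right)} = 12 a$ ($P{\left(a \right)} = 6 \cdot 2 a = 12 a$)
$Y{\left(J,I \right)} = - 13 J + I J$ ($Y{\left(J,I \right)} = - 13 J + J I = - 13 J + I J$)
$\left(-39\right) 140 Y{\left(9,P{\left(1 \right)} \right)} = \left(-39\right) 140 \cdot 9 \left(-13 + 12 \cdot 1\right) = - 5460 \cdot 9 \left(-13 + 12\right) = - 5460 \cdot 9 \left(-1\right) = \left(-5460\right) \left(-9\right) = 49140$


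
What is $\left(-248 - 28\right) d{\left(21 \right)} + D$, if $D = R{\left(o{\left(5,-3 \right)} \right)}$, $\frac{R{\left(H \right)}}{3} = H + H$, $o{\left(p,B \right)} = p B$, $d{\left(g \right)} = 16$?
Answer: $-4506$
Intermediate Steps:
$o{\left(p,B \right)} = B p$
$R{\left(H \right)} = 6 H$ ($R{\left(H \right)} = 3 \left(H + H\right) = 3 \cdot 2 H = 6 H$)
$D = -90$ ($D = 6 \left(\left(-3\right) 5\right) = 6 \left(-15\right) = -90$)
$\left(-248 - 28\right) d{\left(21 \right)} + D = \left(-248 - 28\right) 16 - 90 = \left(-276\right) 16 - 90 = -4416 - 90 = -4506$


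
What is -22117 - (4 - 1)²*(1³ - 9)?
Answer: -22045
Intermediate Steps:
-22117 - (4 - 1)²*(1³ - 9) = -22117 - 3²*(1 - 9) = -22117 - 9*(-8) = -22117 - 1*(-72) = -22117 + 72 = -22045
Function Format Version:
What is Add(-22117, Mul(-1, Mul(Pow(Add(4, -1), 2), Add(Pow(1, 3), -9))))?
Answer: -22045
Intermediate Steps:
Add(-22117, Mul(-1, Mul(Pow(Add(4, -1), 2), Add(Pow(1, 3), -9)))) = Add(-22117, Mul(-1, Mul(Pow(3, 2), Add(1, -9)))) = Add(-22117, Mul(-1, Mul(9, -8))) = Add(-22117, Mul(-1, -72)) = Add(-22117, 72) = -22045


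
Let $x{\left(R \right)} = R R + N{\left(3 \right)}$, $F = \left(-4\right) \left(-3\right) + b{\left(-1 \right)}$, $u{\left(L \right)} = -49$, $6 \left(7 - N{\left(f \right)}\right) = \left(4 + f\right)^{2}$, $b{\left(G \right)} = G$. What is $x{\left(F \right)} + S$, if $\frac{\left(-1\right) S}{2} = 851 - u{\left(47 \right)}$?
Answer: $- \frac{10081}{6} \approx -1680.2$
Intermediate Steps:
$N{\left(f \right)} = 7 - \frac{\left(4 + f\right)^{2}}{6}$
$F = 11$ ($F = \left(-4\right) \left(-3\right) - 1 = 12 - 1 = 11$)
$x{\left(R \right)} = - \frac{7}{6} + R^{2}$ ($x{\left(R \right)} = R R + \left(7 - \frac{\left(4 + 3\right)^{2}}{6}\right) = R^{2} + \left(7 - \frac{7^{2}}{6}\right) = R^{2} + \left(7 - \frac{49}{6}\right) = R^{2} - \frac{7}{6} = - \frac{7}{6} + R^{2}$)
$S = -1800$ ($S = - 2 \left(851 - -49\right) = - 2 \left(851 + 49\right) = \left(-2\right) 900 = -1800$)
$x{\left(F \right)} + S = \left(- \frac{7}{6} + 11^{2}\right) - 1800 = \left(- \frac{7}{6} + 121\right) - 1800 = \frac{719}{6} - 1800 = - \frac{10081}{6}$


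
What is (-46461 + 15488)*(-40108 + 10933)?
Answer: 903637275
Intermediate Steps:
(-46461 + 15488)*(-40108 + 10933) = -30973*(-29175) = 903637275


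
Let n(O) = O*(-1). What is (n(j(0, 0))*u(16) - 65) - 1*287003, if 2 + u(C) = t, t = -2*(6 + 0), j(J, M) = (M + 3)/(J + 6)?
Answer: -287061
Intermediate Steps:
j(J, M) = (3 + M)/(6 + J)
t = -12 (t = -2*6 = -12)
u(C) = -14 (u(C) = -2 - 12 = -14)
n(O) = -O
(n(j(0, 0))*u(16) - 65) - 1*287003 = (-(3 + 0)/(6 + 0)*(-14) - 65) - 1*287003 = (-3/6*(-14) - 65) - 287003 = (-1*½*(-14) - 65) - 287003 = (-½*(-14) - 65) - 287003 = (7 - 65) - 287003 = -58 - 287003 = -287061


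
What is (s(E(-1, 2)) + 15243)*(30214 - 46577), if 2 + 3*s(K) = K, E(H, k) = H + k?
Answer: -748247264/3 ≈ -2.4942e+8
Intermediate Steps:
s(K) = -2/3 + K/3
(s(E(-1, 2)) + 15243)*(30214 - 46577) = ((-2/3 + (-1 + 2)/3) + 15243)*(30214 - 46577) = ((-2/3 + (1/3)*1) + 15243)*(-16363) = ((-2/3 + 1/3) + 15243)*(-16363) = (-1/3 + 15243)*(-16363) = (45728/3)*(-16363) = -748247264/3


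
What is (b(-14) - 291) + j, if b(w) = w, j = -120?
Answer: -425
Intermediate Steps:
(b(-14) - 291) + j = (-14 - 291) - 120 = -305 - 120 = -425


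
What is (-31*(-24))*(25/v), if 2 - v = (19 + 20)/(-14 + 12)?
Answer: 37200/43 ≈ 865.12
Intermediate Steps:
v = 43/2 (v = 2 - (19 + 20)/(-14 + 12) = 2 - 39/(-2) = 2 - 39*(-1)/2 = 2 - 1*(-39/2) = 2 + 39/2 = 43/2 ≈ 21.500)
(-31*(-24))*(25/v) = (-31*(-24))*(25/(43/2)) = 744*(25*(2/43)) = 744*(50/43) = 37200/43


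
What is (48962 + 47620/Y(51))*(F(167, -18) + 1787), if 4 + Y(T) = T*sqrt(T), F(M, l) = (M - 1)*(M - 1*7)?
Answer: 36818587975290/26527 + 13768818228*sqrt(51)/26527 ≈ 1.3917e+9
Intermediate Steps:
F(M, l) = (-1 + M)*(-7 + M) (F(M, l) = (-1 + M)*(M - 7) = (-1 + M)*(-7 + M))
Y(T) = -4 + T**(3/2) (Y(T) = -4 + T*sqrt(T) = -4 + T**(3/2))
(48962 + 47620/Y(51))*(F(167, -18) + 1787) = (48962 + 47620/(-4 + 51**(3/2)))*((7 + 167**2 - 8*167) + 1787) = (48962 + 47620/(-4 + 51*sqrt(51)))*((7 + 27889 - 1336) + 1787) = (48962 + 47620/(-4 + 51*sqrt(51)))*(26560 + 1787) = (48962 + 47620/(-4 + 51*sqrt(51)))*28347 = 1387925814 + 1349884140/(-4 + 51*sqrt(51))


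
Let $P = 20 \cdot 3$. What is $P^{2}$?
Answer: $3600$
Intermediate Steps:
$P = 60$
$P^{2} = 60^{2} = 3600$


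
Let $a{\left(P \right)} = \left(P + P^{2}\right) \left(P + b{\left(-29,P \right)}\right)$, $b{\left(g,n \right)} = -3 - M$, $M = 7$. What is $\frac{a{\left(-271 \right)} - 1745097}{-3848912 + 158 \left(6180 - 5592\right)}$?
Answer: $\frac{22305867}{3756008} \approx 5.9387$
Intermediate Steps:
$b{\left(g,n \right)} = -10$ ($b{\left(g,n \right)} = -3 - 7 = -10$)
$a{\left(P \right)} = \left(-10 + P\right) \left(P + P^{2}\right)$ ($a{\left(P \right)} = \left(P + P^{2}\right) \left(P - 10\right) = \left(P + P^{2}\right) \left(-10 + P\right) = \left(-10 + P\right) \left(P + P^{2}\right)$)
$\frac{a{\left(-271 \right)} - 1745097}{-3848912 + 158 \left(6180 - 5592\right)} = \frac{- 271 \left(-10 + \left(-271\right)^{2} - -2439\right) - 1745097}{-3848912 + 158 \left(6180 - 5592\right)} = \frac{- 271 \left(-10 + 73441 + 2439\right) - 1745097}{-3848912 + 158 \cdot 588} = \frac{\left(-271\right) 75870 - 1745097}{-3848912 + 92904} = \frac{-20560770 - 1745097}{-3756008} = \left(-22305867\right) \left(- \frac{1}{3756008}\right) = \frac{22305867}{3756008}$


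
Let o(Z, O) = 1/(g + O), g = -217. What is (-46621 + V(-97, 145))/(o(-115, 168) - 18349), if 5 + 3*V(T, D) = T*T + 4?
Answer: 2130765/899102 ≈ 2.3699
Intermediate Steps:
o(Z, O) = 1/(-217 + O)
V(T, D) = -⅓ + T²/3 (V(T, D) = -5/3 + (T*T + 4)/3 = -5/3 + (T² + 4)/3 = -5/3 + (4 + T²)/3 = -5/3 + (4/3 + T²/3) = -⅓ + T²/3)
(-46621 + V(-97, 145))/(o(-115, 168) - 18349) = (-46621 + (-⅓ + (⅓)*(-97)²))/(1/(-217 + 168) - 18349) = (-46621 + (-⅓ + (⅓)*9409))/(1/(-49) - 18349) = (-46621 + (-⅓ + 9409/3))/(-1/49 - 18349) = (-46621 + 3136)/(-899102/49) = -43485*(-49/899102) = 2130765/899102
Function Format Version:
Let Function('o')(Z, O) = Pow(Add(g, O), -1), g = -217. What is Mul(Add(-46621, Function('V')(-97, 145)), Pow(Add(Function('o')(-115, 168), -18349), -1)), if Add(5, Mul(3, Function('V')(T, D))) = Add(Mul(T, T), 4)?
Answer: Rational(2130765, 899102) ≈ 2.3699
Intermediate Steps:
Function('o')(Z, O) = Pow(Add(-217, O), -1)
Function('V')(T, D) = Add(Rational(-1, 3), Mul(Rational(1, 3), Pow(T, 2))) (Function('V')(T, D) = Add(Rational(-5, 3), Mul(Rational(1, 3), Add(Mul(T, T), 4))) = Add(Rational(-5, 3), Mul(Rational(1, 3), Add(Pow(T, 2), 4))) = Add(Rational(-5, 3), Mul(Rational(1, 3), Add(4, Pow(T, 2)))) = Add(Rational(-5, 3), Add(Rational(4, 3), Mul(Rational(1, 3), Pow(T, 2)))) = Add(Rational(-1, 3), Mul(Rational(1, 3), Pow(T, 2))))
Mul(Add(-46621, Function('V')(-97, 145)), Pow(Add(Function('o')(-115, 168), -18349), -1)) = Mul(Add(-46621, Add(Rational(-1, 3), Mul(Rational(1, 3), Pow(-97, 2)))), Pow(Add(Pow(Add(-217, 168), -1), -18349), -1)) = Mul(Add(-46621, Add(Rational(-1, 3), Mul(Rational(1, 3), 9409))), Pow(Add(Pow(-49, -1), -18349), -1)) = Mul(Add(-46621, Add(Rational(-1, 3), Rational(9409, 3))), Pow(Add(Rational(-1, 49), -18349), -1)) = Mul(Add(-46621, 3136), Pow(Rational(-899102, 49), -1)) = Mul(-43485, Rational(-49, 899102)) = Rational(2130765, 899102)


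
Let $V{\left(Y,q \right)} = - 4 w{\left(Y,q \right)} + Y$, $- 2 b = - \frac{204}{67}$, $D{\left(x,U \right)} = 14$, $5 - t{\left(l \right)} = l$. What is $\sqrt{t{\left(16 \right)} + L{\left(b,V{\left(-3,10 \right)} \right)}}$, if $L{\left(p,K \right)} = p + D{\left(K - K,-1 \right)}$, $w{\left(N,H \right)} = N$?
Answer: $\frac{\sqrt{20301}}{67} \approx 2.1266$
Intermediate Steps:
$t{\left(l \right)} = 5 - l$
$b = \frac{102}{67}$ ($b = - \frac{\left(-204\right) \frac{1}{67}}{2} = \left(- \frac{1}{2}\right) \left(- \frac{204}{67}\right) = \frac{102}{67} \approx 1.5224$)
$V{\left(Y,q \right)} = - 3 Y$ ($V{\left(Y,q \right)} = - 4 Y + Y = - 3 Y$)
$L{\left(p,K \right)} = 14 + p$ ($L{\left(p,K \right)} = p + 14 = 14 + p$)
$\sqrt{t{\left(16 \right)} + L{\left(b,V{\left(-3,10 \right)} \right)}} = \sqrt{\left(5 - 16\right) + \left(14 + \frac{102}{67}\right)} = \sqrt{\left(5 - 16\right) + \frac{1040}{67}} = \sqrt{-11 + \frac{1040}{67}} = \sqrt{\frac{303}{67}} = \frac{\sqrt{20301}}{67}$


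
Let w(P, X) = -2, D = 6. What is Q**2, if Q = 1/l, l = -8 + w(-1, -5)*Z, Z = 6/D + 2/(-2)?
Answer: 1/64 ≈ 0.015625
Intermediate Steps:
Z = 0 (Z = 6/6 + 2/(-2) = 6*(1/6) + 2*(-1/2) = 1 - 1 = 0)
l = -8 (l = -8 - 2*0 = -8 + 0 = -8)
Q = -1/8 (Q = 1/(-8) = -1/8 ≈ -0.12500)
Q**2 = (-1/8)**2 = 1/64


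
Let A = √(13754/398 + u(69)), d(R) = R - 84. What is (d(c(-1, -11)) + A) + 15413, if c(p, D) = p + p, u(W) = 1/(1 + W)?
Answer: 15327 + √6708534770/13930 ≈ 15333.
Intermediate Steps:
c(p, D) = 2*p
d(R) = -84 + R
A = √6708534770/13930 (A = √(13754/398 + 1/(1 + 69)) = √(13754*(1/398) + 1/70) = √(6877/199 + 1/70) = √(481589/13930) = √6708534770/13930 ≈ 5.8798)
(d(c(-1, -11)) + A) + 15413 = ((-84 + 2*(-1)) + √6708534770/13930) + 15413 = ((-84 - 2) + √6708534770/13930) + 15413 = (-86 + √6708534770/13930) + 15413 = 15327 + √6708534770/13930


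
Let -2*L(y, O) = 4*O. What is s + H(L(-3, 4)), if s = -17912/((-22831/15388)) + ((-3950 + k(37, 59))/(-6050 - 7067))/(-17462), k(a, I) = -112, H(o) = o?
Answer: 31545461163300855/2614709475937 ≈ 12065.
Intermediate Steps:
L(y, O) = -2*O
s = 31566378839108351/2614709475937 (s = -17912/((-22831/15388)) + ((-3950 - 112)/(-6050 - 7067))/(-17462) = -17912/((-22831*1/15388)) - 4062/(-13117)*(-1/17462) = -17912/(-22831/15388) - 4062*(-1/13117)*(-1/17462) = -17912*(-15388/22831) + (4062/13117)*(-1/17462) = 275629856/22831 - 2031/114524527 = 31566378839108351/2614709475937 ≈ 12073.)
s + H(L(-3, 4)) = 31566378839108351/2614709475937 - 2*4 = 31566378839108351/2614709475937 - 8 = 31545461163300855/2614709475937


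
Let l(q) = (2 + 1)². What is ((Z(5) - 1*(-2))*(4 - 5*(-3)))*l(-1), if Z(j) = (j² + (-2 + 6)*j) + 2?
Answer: 8379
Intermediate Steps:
l(q) = 9 (l(q) = 3² = 9)
Z(j) = 2 + j² + 4*j (Z(j) = (j² + 4*j) + 2 = 2 + j² + 4*j)
((Z(5) - 1*(-2))*(4 - 5*(-3)))*l(-1) = (((2 + 5² + 4*5) - 1*(-2))*(4 - 5*(-3)))*9 = (((2 + 25 + 20) + 2)*(4 + 15))*9 = ((47 + 2)*19)*9 = (49*19)*9 = 931*9 = 8379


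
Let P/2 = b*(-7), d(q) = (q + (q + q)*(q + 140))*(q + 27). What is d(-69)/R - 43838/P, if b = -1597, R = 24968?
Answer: 2042730257/139558636 ≈ 14.637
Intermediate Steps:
d(q) = (27 + q)*(q + 2*q*(140 + q)) (d(q) = (q + (2*q)*(140 + q))*(27 + q) = (q + 2*q*(140 + q))*(27 + q) = (27 + q)*(q + 2*q*(140 + q)))
P = 22358 (P = 2*(-1597*(-7)) = 2*11179 = 22358)
d(-69)/R - 43838/P = -69*(7587 + 2*(-69)**2 + 335*(-69))/24968 - 43838/22358 = -69*(7587 + 2*4761 - 23115)*(1/24968) - 43838*1/22358 = -69*(7587 + 9522 - 23115)*(1/24968) - 21919/11179 = -69*(-6006)*(1/24968) - 21919/11179 = 414414*(1/24968) - 21919/11179 = 207207/12484 - 21919/11179 = 2042730257/139558636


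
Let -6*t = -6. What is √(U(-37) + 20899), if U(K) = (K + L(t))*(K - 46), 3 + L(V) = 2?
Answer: √24053 ≈ 155.09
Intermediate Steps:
t = 1 (t = -⅙*(-6) = 1)
L(V) = -1 (L(V) = -3 + 2 = -1)
U(K) = (-1 + K)*(-46 + K) (U(K) = (K - 1)*(K - 46) = (-1 + K)*(-46 + K))
√(U(-37) + 20899) = √((46 + (-37)² - 47*(-37)) + 20899) = √((46 + 1369 + 1739) + 20899) = √(3154 + 20899) = √24053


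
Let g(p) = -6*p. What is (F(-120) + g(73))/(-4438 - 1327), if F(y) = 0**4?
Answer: 438/5765 ≈ 0.075976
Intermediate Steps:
F(y) = 0
(F(-120) + g(73))/(-4438 - 1327) = (0 - 6*73)/(-4438 - 1327) = (0 - 438)/(-5765) = -438*(-1/5765) = 438/5765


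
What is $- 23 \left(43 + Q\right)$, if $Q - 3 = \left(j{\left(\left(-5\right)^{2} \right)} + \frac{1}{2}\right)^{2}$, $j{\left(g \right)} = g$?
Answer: $- \frac{64055}{4} \approx -16014.0$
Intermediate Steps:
$Q = \frac{2613}{4}$ ($Q = 3 + \left(\left(-5\right)^{2} + \frac{1}{2}\right)^{2} = 3 + \left(25 + \frac{1}{2}\right)^{2} = 3 + \left(\frac{51}{2}\right)^{2} = 3 + \frac{2601}{4} = \frac{2613}{4} \approx 653.25$)
$- 23 \left(43 + Q\right) = - 23 \left(43 + \frac{2613}{4}\right) = \left(-23\right) \frac{2785}{4} = - \frac{64055}{4}$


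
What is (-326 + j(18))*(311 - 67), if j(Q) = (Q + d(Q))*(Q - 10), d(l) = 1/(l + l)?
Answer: -399184/9 ≈ -44354.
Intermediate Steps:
d(l) = 1/(2*l)
j(Q) = (-10 + Q)*(Q + 1/(2*Q)) (j(Q) = (Q + 1/(2*Q))*(Q - 10) = (Q + 1/(2*Q))*(-10 + Q) = (-10 + Q)*(Q + 1/(2*Q)))
(-326 + j(18))*(311 - 67) = (-326 + (½ + 18² - 10*18 - 5/18))*(311 - 67) = (-326 + (½ + 324 - 180 - 5*1/18))*244 = (-326 + (½ + 324 - 180 - 5/18))*244 = (-326 + 1298/9)*244 = -1636/9*244 = -399184/9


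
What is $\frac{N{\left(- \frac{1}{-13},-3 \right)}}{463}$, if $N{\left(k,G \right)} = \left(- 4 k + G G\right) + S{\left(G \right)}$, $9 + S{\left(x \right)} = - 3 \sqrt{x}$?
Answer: $- \frac{4}{6019} - \frac{3 i \sqrt{3}}{463} \approx -0.00066456 - 0.011223 i$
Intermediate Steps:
$S{\left(x \right)} = -9 - 3 \sqrt{x}$
$N{\left(k,G \right)} = -9 + G^{2} - 4 k - 3 \sqrt{G}$ ($N{\left(k,G \right)} = \left(- 4 k + G G\right) - \left(9 + 3 \sqrt{G}\right) = \left(- 4 k + G^{2}\right) - \left(9 + 3 \sqrt{G}\right) = \left(G^{2} - 4 k\right) - \left(9 + 3 \sqrt{G}\right) = -9 + G^{2} - 4 k - 3 \sqrt{G}$)
$\frac{N{\left(- \frac{1}{-13},-3 \right)}}{463} = \frac{-9 + \left(-3\right)^{2} - 4 \left(- \frac{1}{-13}\right) - 3 \sqrt{-3}}{463} = \left(-9 + 9 - 4 \left(\left(-1\right) \left(- \frac{1}{13}\right)\right) - 3 i \sqrt{3}\right) \frac{1}{463} = \left(-9 + 9 - \frac{4}{13} - 3 i \sqrt{3}\right) \frac{1}{463} = \left(- \frac{4}{13} - 3 i \sqrt{3}\right) \frac{1}{463} = - \frac{4}{6019} - \frac{3 i \sqrt{3}}{463}$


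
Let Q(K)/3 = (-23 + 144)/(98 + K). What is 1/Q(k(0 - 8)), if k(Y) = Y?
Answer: 30/121 ≈ 0.24793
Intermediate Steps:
Q(K) = 363/(98 + K) (Q(K) = 3*((-23 + 144)/(98 + K)) = 3*(121/(98 + K)) = 363/(98 + K))
1/Q(k(0 - 8)) = 1/(363/(98 + (0 - 8))) = 1/(363/(98 - 8)) = 1/(363/90) = 1/(363*(1/90)) = 1/(121/30) = 30/121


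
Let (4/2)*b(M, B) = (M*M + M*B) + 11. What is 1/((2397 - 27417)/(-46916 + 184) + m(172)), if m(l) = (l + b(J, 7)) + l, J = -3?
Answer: 23366/8038731 ≈ 0.0029067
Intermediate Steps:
b(M, B) = 11/2 + M**2/2 + B*M/2 (b(M, B) = ((M*M + M*B) + 11)/2 = ((M**2 + B*M) + 11)/2 = (11 + M**2 + B*M)/2 = 11/2 + M**2/2 + B*M/2)
m(l) = -1/2 + 2*l (m(l) = (l + (11/2 + (1/2)*(-3)**2 + (1/2)*7*(-3))) + l = (l + (11/2 + (1/2)*9 - 21/2)) + l = (l + (11/2 + 9/2 - 21/2)) + l = (l - 1/2) + l = (-1/2 + l) + l = -1/2 + 2*l)
1/((2397 - 27417)/(-46916 + 184) + m(172)) = 1/((2397 - 27417)/(-46916 + 184) + (-1/2 + 2*172)) = 1/(-25020/(-46732) + (-1/2 + 344)) = 1/(-25020*(-1/46732) + 687/2) = 1/(6255/11683 + 687/2) = 1/(8038731/23366) = 23366/8038731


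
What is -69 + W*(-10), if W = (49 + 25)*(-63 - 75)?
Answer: 102051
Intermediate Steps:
W = -10212 (W = 74*(-138) = -10212)
-69 + W*(-10) = -69 - 10212*(-10) = -69 + 102120 = 102051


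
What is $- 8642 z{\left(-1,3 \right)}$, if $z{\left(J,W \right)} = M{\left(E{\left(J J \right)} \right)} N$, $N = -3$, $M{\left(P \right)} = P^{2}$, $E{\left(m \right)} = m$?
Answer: $25926$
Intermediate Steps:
$z{\left(J,W \right)} = - 3 J^{4}$ ($z{\left(J,W \right)} = \left(J J\right)^{2} \left(-3\right) = \left(J^{2}\right)^{2} \left(-3\right) = J^{4} \left(-3\right) = - 3 J^{4}$)
$- 8642 z{\left(-1,3 \right)} = - 8642 \left(- 3 \left(-1\right)^{4}\right) = - 8642 \left(\left(-3\right) 1\right) = \left(-8642\right) \left(-3\right) = 25926$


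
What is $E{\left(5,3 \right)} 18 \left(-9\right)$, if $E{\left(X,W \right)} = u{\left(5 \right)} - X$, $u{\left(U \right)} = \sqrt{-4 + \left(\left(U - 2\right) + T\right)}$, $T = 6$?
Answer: $810 - 162 \sqrt{5} \approx 447.76$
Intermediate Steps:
$u{\left(U \right)} = \sqrt{U}$ ($u{\left(U \right)} = \sqrt{-4 + \left(\left(U - 2\right) + 6\right)} = \sqrt{-4 + \left(\left(-2 + U\right) + 6\right)} = \sqrt{-4 + \left(4 + U\right)} = \sqrt{U}$)
$E{\left(X,W \right)} = \sqrt{5} - X$
$E{\left(5,3 \right)} 18 \left(-9\right) = \left(\sqrt{5} - 5\right) 18 \left(-9\right) = \left(-5 + \sqrt{5}\right) 18 \left(-9\right) = \left(-90 + 18 \sqrt{5}\right) \left(-9\right) = 810 - 162 \sqrt{5}$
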